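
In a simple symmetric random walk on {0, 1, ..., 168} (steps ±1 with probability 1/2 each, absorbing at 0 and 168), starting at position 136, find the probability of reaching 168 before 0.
P(hit 168 before 0) = 136/168 = 17/21

Let u_k = P(hit 168 before 0 | start at k). Then u_0 = 0, u_168 = 1, and u_k = u_{k-1}/2 + u_{k+1}/2 for 1 ≤ k ≤ 167. This harmonic recurrence is solved by u_k = k/168, giving u_136 = 136/168 = 17/21.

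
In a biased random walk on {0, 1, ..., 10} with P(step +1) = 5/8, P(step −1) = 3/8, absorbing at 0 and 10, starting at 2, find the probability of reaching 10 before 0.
P(hit 10 before 0) = (1 − (3/5)^2) / (1 − (3/5)^10) = 390625/606661

Let u_k denote P(reach 10 before 0 | start at k). Boundary: u_0 = 0, u_10 = 1. Recurrence: u_k = 5/8·u_{k+1} + 3/8·u_{k-1} for 1 ≤ k ≤ 9. Try u_k = A + B·r^k with r = q/p = (3/8)/(5/8) = 3/5. Substitution satisfies the recurrence; boundary conditions give:
  u_k = (1 − r^k) / (1 − r^N) = (1 − (3/5)^2) / (1 − (3/5)^10) = 390625/606661.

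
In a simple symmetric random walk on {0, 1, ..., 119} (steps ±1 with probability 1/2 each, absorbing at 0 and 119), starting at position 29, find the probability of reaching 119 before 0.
P(hit 119 before 0) = 29/119

Let u_k = P(hit 119 before 0 | start at k). Then u_0 = 0, u_119 = 1, and u_k = u_{k-1}/2 + u_{k+1}/2 for 1 ≤ k ≤ 118. This harmonic recurrence is solved by u_k = k/119, giving u_29 = 29/119.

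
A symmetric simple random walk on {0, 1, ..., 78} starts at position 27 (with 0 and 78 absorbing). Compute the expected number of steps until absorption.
E[τ | X_0 = 27] = 1377

Let v_k = E[τ | X_0 = k]. Boundary: v_0 = v_78 = 0. Recurrence: v_k = 1 + (v_{k-1} + v_{k+1})/2 for 1 ≤ k ≤ 77. The particular solution to v_k − (v_{k-1} + v_{k+1})/2 = 1 is v_k = −k^2. Adding homogeneous solution A + B k and matching boundaries gives v_k = k (78 − k). Substituting k = 27: v_27 = 27 · 51 = 1377.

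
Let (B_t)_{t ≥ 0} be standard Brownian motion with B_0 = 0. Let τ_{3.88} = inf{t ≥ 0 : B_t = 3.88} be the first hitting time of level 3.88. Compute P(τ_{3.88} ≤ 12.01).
P(τ_{3.88} ≤ 12.01) = 2(1 − Φ(3.88/√12.01)) = 2(1 − Φ(1.1196)) ≈ 0.2629

By the reflection principle for standard BM, P(τ_b ≤ t) = 2 · P(B_t ≥ b). Since B_t ~ N(0, t), P(B_t ≥ 3.88) = 1 − Φ(3.88/√t) = 1 − Φ(3.88/√12.01) = 1 − Φ(1.1196) ≈ 0.13144. Doubling: P(τ_{3.88} ≤ 12.01) ≈ 2 · 0.13144 = 0.26288 ≈ 0.2629.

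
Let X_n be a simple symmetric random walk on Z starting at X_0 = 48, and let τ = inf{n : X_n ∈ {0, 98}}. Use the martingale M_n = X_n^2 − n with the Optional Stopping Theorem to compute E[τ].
E[τ] = 2400

M_n = X_n^2 − n is a martingale (since E[X_{n+1}^2 | F_n] = X_n^2 + 1). By OST (τ has finite mean in a bounded region), E[M_τ] = E[M_0] = X_0^2 − 0 = 48^2 = 2304. Also E[M_τ] = E[X_τ^2] − E[τ]. The walk exits at 0 or 98, with P(hit 98 first) = 48/98, so E[X_τ^2] = 98^2 · 48/98 + 0 = 4704. Thus E[τ] = E[X_τ^2] − E[M_τ] = 4704 − 2304 = 2400 = 48(98 − 48) = 2400.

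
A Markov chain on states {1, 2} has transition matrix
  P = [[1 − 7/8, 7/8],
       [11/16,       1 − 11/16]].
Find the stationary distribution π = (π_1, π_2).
π_1 = 11/25, π_2 = 14/25

Solve πP = π with π_1 + π_2 = 1. From πP = π: π_1 · (1 − 7/8) + π_2 · 11/16 = π_1 ⇒ π_2 · 11/16 = π_1 · 7/8 ⇒ π_2/π_1 = (7/8)/(11/16) = 14/11. Together with π_1 + π_2 = 1:
  π_1 = (11/16)/(7/8 + 11/16) = (11/16)/(25/16) = 11/25,
  π_2 = (7/8)/(7/8 + 11/16) = (7/8)/(25/16) = 14/25.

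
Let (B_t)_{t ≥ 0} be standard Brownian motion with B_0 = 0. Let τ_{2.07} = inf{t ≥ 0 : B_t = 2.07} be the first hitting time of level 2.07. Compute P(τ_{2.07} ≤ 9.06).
P(τ_{2.07} ≤ 9.06) = 2(1 − Φ(2.07/√9.06)) = 2(1 − Φ(0.6877)) ≈ 0.4916

By the reflection principle for standard BM, P(τ_b ≤ t) = 2 · P(B_t ≥ b). Since B_t ~ N(0, t), P(B_t ≥ 2.07) = 1 − Φ(2.07/√t) = 1 − Φ(2.07/√9.06) = 1 − Φ(0.6877) ≈ 0.24582. Doubling: P(τ_{2.07} ≤ 9.06) ≈ 2 · 0.24582 = 0.49164 ≈ 0.4916.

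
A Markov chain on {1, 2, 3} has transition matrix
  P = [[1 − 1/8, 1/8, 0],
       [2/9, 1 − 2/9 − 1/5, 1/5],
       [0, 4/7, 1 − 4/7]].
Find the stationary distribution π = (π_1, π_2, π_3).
π = (320/563, 180/563, 63/563)

This is a birth-death chain on three states, which satisfies detailed balance: π_1 · P_{12} = π_2 · P_{21} and π_2 · P_{23} = π_3 · P_{32}.
From π_1 · 1/8 = π_2 · 2/9: π_2/π_1 = (1/8)/(2/9) = 9/16.
From π_2 · 1/5 = π_3 · 4/7: π_3/π_2 = (1/5)/(4/7) = 7/20.
Take π_1 proportional to 1; then unnormalized π = (1, 9/16, 63/320). Normalize by dividing by the sum 563/320:
  π = (320/563, 180/563, 63/563).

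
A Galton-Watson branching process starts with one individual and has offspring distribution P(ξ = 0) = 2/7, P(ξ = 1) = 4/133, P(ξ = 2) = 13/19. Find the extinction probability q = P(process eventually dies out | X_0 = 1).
q = 38/91

The pgf is f(s) = 2/7 + 4/133·s + 13/19·s². The extinction probability q is the smallest fixed point of f in [0, 1]. Setting s = f(s):
  13/19·s² + (4/133 − 1)·s + 2/7 = 0
  13/19·s² − (2/7 + 13/19)·s + 2/7 = 0
which factors as (s − 1)·(13/19·s − 2/7) = 0, giving roots s = 1 and s = (2/7)/(13/19) = 38/91.
Mean offspring μ = 4/133 + 2·13/19 = 186/133 > 1 (supercritical), so q < 1. The extinction probability is the smaller root: q = (2/7)/(13/19) = 38/91.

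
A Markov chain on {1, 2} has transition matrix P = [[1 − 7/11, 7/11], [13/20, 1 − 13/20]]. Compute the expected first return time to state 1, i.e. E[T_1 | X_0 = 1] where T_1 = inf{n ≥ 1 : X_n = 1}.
E[T_1 | X_0 = 1] = 1/π_1 = 283/143

For an irreducible recurrent Markov chain with stationary distribution π, E[T_i | X_0 = i] = 1/π_i (Kac's formula). Here π_1 = (13/20)/(7/11 + 13/20) = (13/20)/(283/220) = 143/283, so E[T_1 | X_0 = 1] = 1/π_1 = (7/11 + 13/20)/(13/20) = (283/220)/(13/20) = 283/143.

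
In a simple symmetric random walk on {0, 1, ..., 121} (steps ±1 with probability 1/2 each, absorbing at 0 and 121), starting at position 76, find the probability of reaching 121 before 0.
P(hit 121 before 0) = 76/121

Let u_k = P(hit 121 before 0 | start at k). Then u_0 = 0, u_121 = 1, and u_k = u_{k-1}/2 + u_{k+1}/2 for 1 ≤ k ≤ 120. This harmonic recurrence is solved by u_k = k/121, giving u_76 = 76/121.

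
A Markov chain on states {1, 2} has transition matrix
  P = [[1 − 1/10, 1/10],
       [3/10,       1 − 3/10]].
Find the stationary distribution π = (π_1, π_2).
π_1 = 3/4, π_2 = 1/4

Solve πP = π with π_1 + π_2 = 1. From πP = π: π_1 · (1 − 1/10) + π_2 · 3/10 = π_1 ⇒ π_2 · 3/10 = π_1 · 1/10 ⇒ π_2/π_1 = (1/10)/(3/10) = 1/3. Together with π_1 + π_2 = 1:
  π_1 = (3/10)/(1/10 + 3/10) = (3/10)/(2/5) = 3/4,
  π_2 = (1/10)/(1/10 + 3/10) = (1/10)/(2/5) = 1/4.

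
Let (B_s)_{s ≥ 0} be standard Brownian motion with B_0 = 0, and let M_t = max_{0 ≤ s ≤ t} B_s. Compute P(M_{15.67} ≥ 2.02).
P(M_{15.67} ≥ 2.02) = 2·P(B_{15.67} ≥ 2.02) = 2(1 − Φ(2.02/√15.67)) ≈ 0.6098

By the reflection principle for Brownian motion, P(M_t ≥ a) = 2 · P(B_t ≥ a) for a ≥ 0. Since B_t ~ N(0, t), P(B_t ≥ 2.02) = 1 − Φ(2.02/√t) = 1 − Φ(2.02/√15.67) = 1 − Φ(0.5103). So
  P(M_{15.67} ≥ 2.02) = 2(1 − Φ(0.5103)) ≈ 0.6098.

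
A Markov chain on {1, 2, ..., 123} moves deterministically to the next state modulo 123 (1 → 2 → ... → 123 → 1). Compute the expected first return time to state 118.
E[T_118 | X_0 = 118] = 123

The chain cycles deterministically, so starting at state 118 it returns in exactly 123 steps. Equivalently, the stationary distribution is uniform π_j = 1/123 for every state j, so by Kac's formula E[T_118] = 1/π_118 = 123.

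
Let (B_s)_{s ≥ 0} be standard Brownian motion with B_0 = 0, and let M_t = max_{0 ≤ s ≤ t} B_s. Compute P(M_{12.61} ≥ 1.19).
P(M_{12.61} ≥ 1.19) = 2·P(B_{12.61} ≥ 1.19) = 2(1 − Φ(1.19/√12.61)) ≈ 0.7375

By the reflection principle for Brownian motion, P(M_t ≥ a) = 2 · P(B_t ≥ a) for a ≥ 0. Since B_t ~ N(0, t), P(B_t ≥ 1.19) = 1 − Φ(1.19/√t) = 1 − Φ(1.19/√12.61) = 1 − Φ(0.3351). So
  P(M_{12.61} ≥ 1.19) = 2(1 − Φ(0.3351)) ≈ 0.7375.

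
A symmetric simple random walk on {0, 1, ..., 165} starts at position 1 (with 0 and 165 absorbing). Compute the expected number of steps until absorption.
E[τ | X_0 = 1] = 164

Let v_k = E[τ | X_0 = k]. Boundary: v_0 = v_165 = 0. Recurrence: v_k = 1 + (v_{k-1} + v_{k+1})/2 for 1 ≤ k ≤ 164. The particular solution to v_k − (v_{k-1} + v_{k+1})/2 = 1 is v_k = −k^2. Adding homogeneous solution A + B k and matching boundaries gives v_k = k (165 − k). Substituting k = 1: v_1 = 1 · 164 = 164.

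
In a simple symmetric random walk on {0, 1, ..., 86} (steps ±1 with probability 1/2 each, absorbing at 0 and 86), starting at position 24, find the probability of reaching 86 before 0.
P(hit 86 before 0) = 24/86 = 12/43

Let u_k = P(hit 86 before 0 | start at k). Then u_0 = 0, u_86 = 1, and u_k = u_{k-1}/2 + u_{k+1}/2 for 1 ≤ k ≤ 85. This harmonic recurrence is solved by u_k = k/86, giving u_24 = 24/86 = 12/43.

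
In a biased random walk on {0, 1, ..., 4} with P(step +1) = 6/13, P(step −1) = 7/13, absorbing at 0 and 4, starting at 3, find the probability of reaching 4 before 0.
P(hit 4 before 0) = (1 − (7/6)^3) / (1 − (7/6)^4) = 762/1105

Let u_k denote P(reach 4 before 0 | start at k). Boundary: u_0 = 0, u_4 = 1. Recurrence: u_k = 6/13·u_{k+1} + 7/13·u_{k-1} for 1 ≤ k ≤ 3. Try u_k = A + B·r^k with r = q/p = (7/13)/(6/13) = 7/6. Substitution satisfies the recurrence; boundary conditions give:
  u_k = (1 − r^k) / (1 − r^N) = (1 − (7/6)^3) / (1 − (7/6)^4) = 762/1105.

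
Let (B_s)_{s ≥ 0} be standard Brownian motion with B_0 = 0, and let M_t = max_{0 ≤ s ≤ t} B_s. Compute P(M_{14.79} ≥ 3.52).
P(M_{14.79} ≥ 3.52) = 2·P(B_{14.79} ≥ 3.52) = 2(1 − Φ(3.52/√14.79)) ≈ 0.3600

By the reflection principle for Brownian motion, P(M_t ≥ a) = 2 · P(B_t ≥ a) for a ≥ 0. Since B_t ~ N(0, t), P(B_t ≥ 3.52) = 1 − Φ(3.52/√t) = 1 − Φ(3.52/√14.79) = 1 − Φ(0.9153). So
  P(M_{14.79} ≥ 3.52) = 2(1 − Φ(0.9153)) ≈ 0.3600.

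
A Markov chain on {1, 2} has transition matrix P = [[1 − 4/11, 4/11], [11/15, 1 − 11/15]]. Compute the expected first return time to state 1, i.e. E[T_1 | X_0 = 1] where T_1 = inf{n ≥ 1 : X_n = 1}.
E[T_1 | X_0 = 1] = 1/π_1 = 181/121

For an irreducible recurrent Markov chain with stationary distribution π, E[T_i | X_0 = i] = 1/π_i (Kac's formula). Here π_1 = (11/15)/(4/11 + 11/15) = (11/15)/(181/165) = 121/181, so E[T_1 | X_0 = 1] = 1/π_1 = (4/11 + 11/15)/(11/15) = (181/165)/(11/15) = 181/121.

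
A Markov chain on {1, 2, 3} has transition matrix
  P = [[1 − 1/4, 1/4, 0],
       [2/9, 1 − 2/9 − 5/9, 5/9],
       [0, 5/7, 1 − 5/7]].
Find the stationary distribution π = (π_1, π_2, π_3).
π = (1/3, 3/8, 7/24)

This is a birth-death chain on three states, which satisfies detailed balance: π_1 · P_{12} = π_2 · P_{21} and π_2 · P_{23} = π_3 · P_{32}.
From π_1 · 1/4 = π_2 · 2/9: π_2/π_1 = (1/4)/(2/9) = 9/8.
From π_2 · 5/9 = π_3 · 5/7: π_3/π_2 = (5/9)/(5/7) = 7/9.
Take π_1 proportional to 1; then unnormalized π = (1, 9/8, 7/8). Normalize by dividing by the sum 3:
  π = (1/3, 3/8, 7/24).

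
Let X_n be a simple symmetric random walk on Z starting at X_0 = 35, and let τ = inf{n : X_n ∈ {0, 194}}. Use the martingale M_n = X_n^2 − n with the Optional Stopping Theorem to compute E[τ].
E[τ] = 5565

M_n = X_n^2 − n is a martingale (since E[X_{n+1}^2 | F_n] = X_n^2 + 1). By OST (τ has finite mean in a bounded region), E[M_τ] = E[M_0] = X_0^2 − 0 = 35^2 = 1225. Also E[M_τ] = E[X_τ^2] − E[τ]. The walk exits at 0 or 194, with P(hit 194 first) = 35/194, so E[X_τ^2] = 194^2 · 35/194 + 0 = 6790. Thus E[τ] = E[X_τ^2] − E[M_τ] = 6790 − 1225 = 5565 = 35(194 − 35) = 5565.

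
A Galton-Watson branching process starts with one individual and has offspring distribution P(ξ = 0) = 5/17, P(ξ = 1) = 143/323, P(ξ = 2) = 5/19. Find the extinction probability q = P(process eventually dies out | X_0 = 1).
q = 1

Mean offspring μ = 0·5/17 + 1·143/323 + 2·5/19 = 313/323 ≤ 1. For μ ≤ 1 with offspring not concentrated at 1, the Galton-Watson process goes extinct almost surely, so q = 1.
(Algebraic check: The pgf is f(s) = 5/17 + 143/323·s + 5/19·s². The extinction probability q is the smallest fixed point of f in [0, 1]. Setting s = f(s):
  5/19·s² + (143/323 − 1)·s + 5/17 = 0
  5/19·s² − (5/17 + 5/19)·s + 5/17 = 0
which factors as (s − 1)·(5/19·s − 5/17) = 0, giving roots s = 1 and s = (5/17)/(5/19) = 19/17. Since 19/17 ≥ 1, the smallest root in [0, 1] is s = 1.)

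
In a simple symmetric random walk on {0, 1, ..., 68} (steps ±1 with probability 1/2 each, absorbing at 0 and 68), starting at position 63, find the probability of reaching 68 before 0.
P(hit 68 before 0) = 63/68

Let u_k = P(hit 68 before 0 | start at k). Then u_0 = 0, u_68 = 1, and u_k = u_{k-1}/2 + u_{k+1}/2 for 1 ≤ k ≤ 67. This harmonic recurrence is solved by u_k = k/68, giving u_63 = 63/68.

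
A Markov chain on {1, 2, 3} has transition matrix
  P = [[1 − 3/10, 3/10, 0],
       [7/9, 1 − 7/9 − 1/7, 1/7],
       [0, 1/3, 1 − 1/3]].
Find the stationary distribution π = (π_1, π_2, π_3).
π = (49/76, 189/760, 81/760)

This is a birth-death chain on three states, which satisfies detailed balance: π_1 · P_{12} = π_2 · P_{21} and π_2 · P_{23} = π_3 · P_{32}.
From π_1 · 3/10 = π_2 · 7/9: π_2/π_1 = (3/10)/(7/9) = 27/70.
From π_2 · 1/7 = π_3 · 1/3: π_3/π_2 = (1/7)/(1/3) = 3/7.
Take π_1 proportional to 1; then unnormalized π = (1, 27/70, 81/490). Normalize by dividing by the sum 76/49:
  π = (49/76, 189/760, 81/760).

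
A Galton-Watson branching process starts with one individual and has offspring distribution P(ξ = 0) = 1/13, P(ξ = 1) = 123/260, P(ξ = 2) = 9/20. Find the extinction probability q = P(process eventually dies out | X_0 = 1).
q = 20/117

The pgf is f(s) = 1/13 + 123/260·s + 9/20·s². The extinction probability q is the smallest fixed point of f in [0, 1]. Setting s = f(s):
  9/20·s² + (123/260 − 1)·s + 1/13 = 0
  9/20·s² − (1/13 + 9/20)·s + 1/13 = 0
which factors as (s − 1)·(9/20·s − 1/13) = 0, giving roots s = 1 and s = (1/13)/(9/20) = 20/117.
Mean offspring μ = 123/260 + 2·9/20 = 357/260 > 1 (supercritical), so q < 1. The extinction probability is the smaller root: q = (1/13)/(9/20) = 20/117.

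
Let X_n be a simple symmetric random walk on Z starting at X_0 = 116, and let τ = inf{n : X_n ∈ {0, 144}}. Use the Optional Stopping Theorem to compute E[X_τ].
E[X_τ] = 116

X_n is a martingale and τ is a bounded-mean stopping time (indeed τ is finite a.s. with bounded expectation since the walk is in a bounded region). By the OST, E[X_τ] = E[X_0] = 116. Equivalently: E[X_τ] = 144 · P(hit 144 first) + 0 · P(hit 0 first) = 144 · (116/144) = 116.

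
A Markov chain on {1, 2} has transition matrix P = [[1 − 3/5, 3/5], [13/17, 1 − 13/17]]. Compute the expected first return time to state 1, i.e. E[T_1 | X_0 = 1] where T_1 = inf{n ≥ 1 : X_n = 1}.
E[T_1 | X_0 = 1] = 1/π_1 = 116/65

For an irreducible recurrent Markov chain with stationary distribution π, E[T_i | X_0 = i] = 1/π_i (Kac's formula). Here π_1 = (13/17)/(3/5 + 13/17) = (13/17)/(116/85) = 65/116, so E[T_1 | X_0 = 1] = 1/π_1 = (3/5 + 13/17)/(13/17) = (116/85)/(13/17) = 116/65.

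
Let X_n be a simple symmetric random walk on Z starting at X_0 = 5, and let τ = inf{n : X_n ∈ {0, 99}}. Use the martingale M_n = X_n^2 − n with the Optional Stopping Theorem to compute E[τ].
E[τ] = 470

M_n = X_n^2 − n is a martingale (since E[X_{n+1}^2 | F_n] = X_n^2 + 1). By OST (τ has finite mean in a bounded region), E[M_τ] = E[M_0] = X_0^2 − 0 = 5^2 = 25. Also E[M_τ] = E[X_τ^2] − E[τ]. The walk exits at 0 or 99, with P(hit 99 first) = 5/99, so E[X_τ^2] = 99^2 · 5/99 + 0 = 495. Thus E[τ] = E[X_τ^2] − E[M_τ] = 495 − 25 = 470 = 5(99 − 5) = 470.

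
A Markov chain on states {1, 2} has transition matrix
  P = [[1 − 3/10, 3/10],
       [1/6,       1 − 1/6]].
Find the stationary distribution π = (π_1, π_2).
π_1 = 5/14, π_2 = 9/14

Solve πP = π with π_1 + π_2 = 1. From πP = π: π_1 · (1 − 3/10) + π_2 · 1/6 = π_1 ⇒ π_2 · 1/6 = π_1 · 3/10 ⇒ π_2/π_1 = (3/10)/(1/6) = 9/5. Together with π_1 + π_2 = 1:
  π_1 = (1/6)/(3/10 + 1/6) = (1/6)/(7/15) = 5/14,
  π_2 = (3/10)/(3/10 + 1/6) = (3/10)/(7/15) = 9/14.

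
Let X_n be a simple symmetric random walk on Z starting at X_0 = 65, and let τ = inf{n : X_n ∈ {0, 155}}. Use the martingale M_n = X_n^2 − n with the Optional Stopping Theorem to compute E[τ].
E[τ] = 5850

M_n = X_n^2 − n is a martingale (since E[X_{n+1}^2 | F_n] = X_n^2 + 1). By OST (τ has finite mean in a bounded region), E[M_τ] = E[M_0] = X_0^2 − 0 = 65^2 = 4225. Also E[M_τ] = E[X_τ^2] − E[τ]. The walk exits at 0 or 155, with P(hit 155 first) = 65/155, so E[X_τ^2] = 155^2 · 65/155 + 0 = 10075. Thus E[τ] = E[X_τ^2] − E[M_τ] = 10075 − 4225 = 5850 = 65(155 − 65) = 5850.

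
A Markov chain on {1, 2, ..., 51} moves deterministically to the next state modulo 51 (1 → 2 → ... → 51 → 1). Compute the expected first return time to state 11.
E[T_11 | X_0 = 11] = 51

The chain cycles deterministically, so starting at state 11 it returns in exactly 51 steps. Equivalently, the stationary distribution is uniform π_j = 1/51 for every state j, so by Kac's formula E[T_11] = 1/π_11 = 51.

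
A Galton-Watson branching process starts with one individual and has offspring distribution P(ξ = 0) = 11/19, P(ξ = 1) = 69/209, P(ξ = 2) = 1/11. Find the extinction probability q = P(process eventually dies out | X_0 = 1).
q = 1

Mean offspring μ = 0·11/19 + 1·69/209 + 2·1/11 = 107/209 ≤ 1. For μ ≤ 1 with offspring not concentrated at 1, the Galton-Watson process goes extinct almost surely, so q = 1.
(Algebraic check: The pgf is f(s) = 11/19 + 69/209·s + 1/11·s². The extinction probability q is the smallest fixed point of f in [0, 1]. Setting s = f(s):
  1/11·s² + (69/209 − 1)·s + 11/19 = 0
  1/11·s² − (11/19 + 1/11)·s + 11/19 = 0
which factors as (s − 1)·(1/11·s − 11/19) = 0, giving roots s = 1 and s = (11/19)/(1/11) = 121/19. Since 121/19 ≥ 1, the smallest root in [0, 1] is s = 1.)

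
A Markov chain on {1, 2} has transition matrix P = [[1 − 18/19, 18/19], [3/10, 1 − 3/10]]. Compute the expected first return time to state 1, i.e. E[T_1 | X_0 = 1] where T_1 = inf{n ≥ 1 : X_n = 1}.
E[T_1 | X_0 = 1] = 1/π_1 = 79/19

For an irreducible recurrent Markov chain with stationary distribution π, E[T_i | X_0 = i] = 1/π_i (Kac's formula). Here π_1 = (3/10)/(18/19 + 3/10) = (3/10)/(237/190) = 19/79, so E[T_1 | X_0 = 1] = 1/π_1 = (18/19 + 3/10)/(3/10) = (237/190)/(3/10) = 79/19.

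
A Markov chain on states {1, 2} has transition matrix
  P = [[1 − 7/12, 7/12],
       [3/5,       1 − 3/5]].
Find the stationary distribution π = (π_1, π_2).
π_1 = 36/71, π_2 = 35/71

Solve πP = π with π_1 + π_2 = 1. From πP = π: π_1 · (1 − 7/12) + π_2 · 3/5 = π_1 ⇒ π_2 · 3/5 = π_1 · 7/12 ⇒ π_2/π_1 = (7/12)/(3/5) = 35/36. Together with π_1 + π_2 = 1:
  π_1 = (3/5)/(7/12 + 3/5) = (3/5)/(71/60) = 36/71,
  π_2 = (7/12)/(7/12 + 3/5) = (7/12)/(71/60) = 35/71.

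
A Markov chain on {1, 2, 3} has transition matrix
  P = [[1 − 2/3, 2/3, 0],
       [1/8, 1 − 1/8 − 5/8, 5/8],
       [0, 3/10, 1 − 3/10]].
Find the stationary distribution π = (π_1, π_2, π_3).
π = (9/157, 48/157, 100/157)

This is a birth-death chain on three states, which satisfies detailed balance: π_1 · P_{12} = π_2 · P_{21} and π_2 · P_{23} = π_3 · P_{32}.
From π_1 · 2/3 = π_2 · 1/8: π_2/π_1 = (2/3)/(1/8) = 16/3.
From π_2 · 5/8 = π_3 · 3/10: π_3/π_2 = (5/8)/(3/10) = 25/12.
Take π_1 proportional to 1; then unnormalized π = (1, 16/3, 100/9). Normalize by dividing by the sum 157/9:
  π = (9/157, 48/157, 100/157).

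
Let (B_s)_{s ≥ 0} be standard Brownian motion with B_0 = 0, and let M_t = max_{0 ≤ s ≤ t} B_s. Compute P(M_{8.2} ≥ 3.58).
P(M_{8.2} ≥ 3.58) = 2·P(B_{8.2} ≥ 3.58) = 2(1 − Φ(3.58/√8.2)) ≈ 0.2112

By the reflection principle for Brownian motion, P(M_t ≥ a) = 2 · P(B_t ≥ a) for a ≥ 0. Since B_t ~ N(0, t), P(B_t ≥ 3.58) = 1 − Φ(3.58/√t) = 1 − Φ(3.58/√8.2) = 1 − Φ(1.2502). So
  P(M_{8.2} ≥ 3.58) = 2(1 − Φ(1.2502)) ≈ 0.2112.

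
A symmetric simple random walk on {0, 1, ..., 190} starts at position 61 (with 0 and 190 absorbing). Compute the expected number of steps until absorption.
E[τ | X_0 = 61] = 7869

Let v_k = E[τ | X_0 = k]. Boundary: v_0 = v_190 = 0. Recurrence: v_k = 1 + (v_{k-1} + v_{k+1})/2 for 1 ≤ k ≤ 189. The particular solution to v_k − (v_{k-1} + v_{k+1})/2 = 1 is v_k = −k^2. Adding homogeneous solution A + B k and matching boundaries gives v_k = k (190 − k). Substituting k = 61: v_61 = 61 · 129 = 7869.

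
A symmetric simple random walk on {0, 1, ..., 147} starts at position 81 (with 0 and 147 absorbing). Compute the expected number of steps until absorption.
E[τ | X_0 = 81] = 5346

Let v_k = E[τ | X_0 = k]. Boundary: v_0 = v_147 = 0. Recurrence: v_k = 1 + (v_{k-1} + v_{k+1})/2 for 1 ≤ k ≤ 146. The particular solution to v_k − (v_{k-1} + v_{k+1})/2 = 1 is v_k = −k^2. Adding homogeneous solution A + B k and matching boundaries gives v_k = k (147 − k). Substituting k = 81: v_81 = 81 · 66 = 5346.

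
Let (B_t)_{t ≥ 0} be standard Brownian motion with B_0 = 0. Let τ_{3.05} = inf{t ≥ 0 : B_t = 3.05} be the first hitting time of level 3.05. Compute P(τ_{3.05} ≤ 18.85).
P(τ_{3.05} ≤ 18.85) = 2(1 − Φ(3.05/√18.85)) = 2(1 − Φ(0.7025)) ≈ 0.4824

By the reflection principle for standard BM, P(τ_b ≤ t) = 2 · P(B_t ≥ b). Since B_t ~ N(0, t), P(B_t ≥ 3.05) = 1 − Φ(3.05/√t) = 1 − Φ(3.05/√18.85) = 1 − Φ(0.7025) ≈ 0.24118. Doubling: P(τ_{3.05} ≤ 18.85) ≈ 2 · 0.24118 = 0.48236 ≈ 0.4824.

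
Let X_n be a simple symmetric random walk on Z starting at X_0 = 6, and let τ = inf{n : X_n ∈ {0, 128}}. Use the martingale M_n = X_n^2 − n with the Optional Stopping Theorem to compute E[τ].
E[τ] = 732

M_n = X_n^2 − n is a martingale (since E[X_{n+1}^2 | F_n] = X_n^2 + 1). By OST (τ has finite mean in a bounded region), E[M_τ] = E[M_0] = X_0^2 − 0 = 6^2 = 36. Also E[M_τ] = E[X_τ^2] − E[τ]. The walk exits at 0 or 128, with P(hit 128 first) = 6/128, so E[X_τ^2] = 128^2 · 6/128 + 0 = 768. Thus E[τ] = E[X_τ^2] − E[M_τ] = 768 − 36 = 732 = 6(128 − 6) = 732.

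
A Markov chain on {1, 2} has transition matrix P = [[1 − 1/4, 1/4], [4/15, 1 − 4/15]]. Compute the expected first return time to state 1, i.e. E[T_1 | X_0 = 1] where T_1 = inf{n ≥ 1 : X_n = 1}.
E[T_1 | X_0 = 1] = 1/π_1 = 31/16

For an irreducible recurrent Markov chain with stationary distribution π, E[T_i | X_0 = i] = 1/π_i (Kac's formula). Here π_1 = (4/15)/(1/4 + 4/15) = (4/15)/(31/60) = 16/31, so E[T_1 | X_0 = 1] = 1/π_1 = (1/4 + 4/15)/(4/15) = (31/60)/(4/15) = 31/16.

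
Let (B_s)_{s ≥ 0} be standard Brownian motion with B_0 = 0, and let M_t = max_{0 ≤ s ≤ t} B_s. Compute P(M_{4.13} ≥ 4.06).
P(M_{4.13} ≥ 4.06) = 2·P(B_{4.13} ≥ 4.06) = 2(1 − Φ(4.06/√4.13)) ≈ 0.0457

By the reflection principle for Brownian motion, P(M_t ≥ a) = 2 · P(B_t ≥ a) for a ≥ 0. Since B_t ~ N(0, t), P(B_t ≥ 4.06) = 1 − Φ(4.06/√t) = 1 − Φ(4.06/√4.13) = 1 − Φ(1.9978). So
  P(M_{4.13} ≥ 4.06) = 2(1 − Φ(1.9978)) ≈ 0.0457.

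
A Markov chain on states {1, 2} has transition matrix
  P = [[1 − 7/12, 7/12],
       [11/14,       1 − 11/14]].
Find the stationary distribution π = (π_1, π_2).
π_1 = 66/115, π_2 = 49/115

Solve πP = π with π_1 + π_2 = 1. From πP = π: π_1 · (1 − 7/12) + π_2 · 11/14 = π_1 ⇒ π_2 · 11/14 = π_1 · 7/12 ⇒ π_2/π_1 = (7/12)/(11/14) = 49/66. Together with π_1 + π_2 = 1:
  π_1 = (11/14)/(7/12 + 11/14) = (11/14)/(115/84) = 66/115,
  π_2 = (7/12)/(7/12 + 11/14) = (7/12)/(115/84) = 49/115.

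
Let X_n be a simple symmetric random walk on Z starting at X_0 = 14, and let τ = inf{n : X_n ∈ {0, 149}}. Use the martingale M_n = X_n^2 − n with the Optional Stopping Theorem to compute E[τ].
E[τ] = 1890

M_n = X_n^2 − n is a martingale (since E[X_{n+1}^2 | F_n] = X_n^2 + 1). By OST (τ has finite mean in a bounded region), E[M_τ] = E[M_0] = X_0^2 − 0 = 14^2 = 196. Also E[M_τ] = E[X_τ^2] − E[τ]. The walk exits at 0 or 149, with P(hit 149 first) = 14/149, so E[X_τ^2] = 149^2 · 14/149 + 0 = 2086. Thus E[τ] = E[X_τ^2] − E[M_τ] = 2086 − 196 = 1890 = 14(149 − 14) = 1890.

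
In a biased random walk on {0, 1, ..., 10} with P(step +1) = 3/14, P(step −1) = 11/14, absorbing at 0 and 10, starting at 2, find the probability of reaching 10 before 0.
P(hit 10 before 0) = (1 − (11/3)^2) / (1 − (11/3)^10) = 6561/231583621

Let u_k denote P(reach 10 before 0 | start at k). Boundary: u_0 = 0, u_10 = 1. Recurrence: u_k = 3/14·u_{k+1} + 11/14·u_{k-1} for 1 ≤ k ≤ 9. Try u_k = A + B·r^k with r = q/p = (11/14)/(3/14) = 11/3. Substitution satisfies the recurrence; boundary conditions give:
  u_k = (1 − r^k) / (1 − r^N) = (1 − (11/3)^2) / (1 − (11/3)^10) = 6561/231583621.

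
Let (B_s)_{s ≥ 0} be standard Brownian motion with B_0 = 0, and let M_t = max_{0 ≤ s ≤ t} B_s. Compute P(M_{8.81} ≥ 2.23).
P(M_{8.81} ≥ 2.23) = 2·P(B_{8.81} ≥ 2.23) = 2(1 − Φ(2.23/√8.81)) ≈ 0.4525

By the reflection principle for Brownian motion, P(M_t ≥ a) = 2 · P(B_t ≥ a) for a ≥ 0. Since B_t ~ N(0, t), P(B_t ≥ 2.23) = 1 − Φ(2.23/√t) = 1 − Φ(2.23/√8.81) = 1 − Φ(0.7513). So
  P(M_{8.81} ≥ 2.23) = 2(1 − Φ(0.7513)) ≈ 0.4525.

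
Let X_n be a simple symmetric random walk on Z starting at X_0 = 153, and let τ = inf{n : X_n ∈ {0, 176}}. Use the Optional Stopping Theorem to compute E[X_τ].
E[X_τ] = 153

X_n is a martingale and τ is a bounded-mean stopping time (indeed τ is finite a.s. with bounded expectation since the walk is in a bounded region). By the OST, E[X_τ] = E[X_0] = 153. Equivalently: E[X_τ] = 176 · P(hit 176 first) + 0 · P(hit 0 first) = 176 · (153/176) = 153.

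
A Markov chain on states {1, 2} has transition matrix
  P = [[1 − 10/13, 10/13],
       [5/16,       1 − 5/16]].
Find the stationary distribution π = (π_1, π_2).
π_1 = 13/45, π_2 = 32/45

Solve πP = π with π_1 + π_2 = 1. From πP = π: π_1 · (1 − 10/13) + π_2 · 5/16 = π_1 ⇒ π_2 · 5/16 = π_1 · 10/13 ⇒ π_2/π_1 = (10/13)/(5/16) = 32/13. Together with π_1 + π_2 = 1:
  π_1 = (5/16)/(10/13 + 5/16) = (5/16)/(225/208) = 13/45,
  π_2 = (10/13)/(10/13 + 5/16) = (10/13)/(225/208) = 32/45.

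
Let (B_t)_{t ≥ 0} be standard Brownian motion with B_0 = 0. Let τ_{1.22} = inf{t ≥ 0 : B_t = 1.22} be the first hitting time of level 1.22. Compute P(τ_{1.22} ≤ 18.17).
P(τ_{1.22} ≤ 18.17) = 2(1 − Φ(1.22/√18.17)) = 2(1 − Φ(0.2862)) ≈ 0.7747

By the reflection principle for standard BM, P(τ_b ≤ t) = 2 · P(B_t ≥ b). Since B_t ~ N(0, t), P(B_t ≥ 1.22) = 1 − Φ(1.22/√t) = 1 − Φ(1.22/√18.17) = 1 − Φ(0.2862) ≈ 0.38736. Doubling: P(τ_{1.22} ≤ 18.17) ≈ 2 · 0.38736 = 0.77472 ≈ 0.7747.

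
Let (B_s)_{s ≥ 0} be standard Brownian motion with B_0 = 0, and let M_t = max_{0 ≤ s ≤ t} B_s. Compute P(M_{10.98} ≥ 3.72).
P(M_{10.98} ≥ 3.72) = 2·P(B_{10.98} ≥ 3.72) = 2(1 − Φ(3.72/√10.98)) ≈ 0.2616

By the reflection principle for Brownian motion, P(M_t ≥ a) = 2 · P(B_t ≥ a) for a ≥ 0. Since B_t ~ N(0, t), P(B_t ≥ 3.72) = 1 − Φ(3.72/√t) = 1 − Φ(3.72/√10.98) = 1 − Φ(1.1226). So
  P(M_{10.98} ≥ 3.72) = 2(1 − Φ(1.1226)) ≈ 0.2616.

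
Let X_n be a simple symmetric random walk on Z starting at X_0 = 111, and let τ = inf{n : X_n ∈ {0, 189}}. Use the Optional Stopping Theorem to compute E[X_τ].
E[X_τ] = 111

X_n is a martingale and τ is a bounded-mean stopping time (indeed τ is finite a.s. with bounded expectation since the walk is in a bounded region). By the OST, E[X_τ] = E[X_0] = 111. Equivalently: E[X_τ] = 189 · P(hit 189 first) + 0 · P(hit 0 first) = 189 · (111/189) = 111.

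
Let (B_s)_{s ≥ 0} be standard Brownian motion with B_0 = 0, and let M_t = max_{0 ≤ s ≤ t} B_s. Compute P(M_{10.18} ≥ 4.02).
P(M_{10.18} ≥ 4.02) = 2·P(B_{10.18} ≥ 4.02) = 2(1 − Φ(4.02/√10.18)) ≈ 0.2077

By the reflection principle for Brownian motion, P(M_t ≥ a) = 2 · P(B_t ≥ a) for a ≥ 0. Since B_t ~ N(0, t), P(B_t ≥ 4.02) = 1 − Φ(4.02/√t) = 1 − Φ(4.02/√10.18) = 1 − Φ(1.2599). So
  P(M_{10.18} ≥ 4.02) = 2(1 − Φ(1.2599)) ≈ 0.2077.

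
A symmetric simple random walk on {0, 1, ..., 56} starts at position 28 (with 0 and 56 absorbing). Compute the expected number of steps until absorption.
E[τ | X_0 = 28] = 784

Let v_k = E[τ | X_0 = k]. Boundary: v_0 = v_56 = 0. Recurrence: v_k = 1 + (v_{k-1} + v_{k+1})/2 for 1 ≤ k ≤ 55. The particular solution to v_k − (v_{k-1} + v_{k+1})/2 = 1 is v_k = −k^2. Adding homogeneous solution A + B k and matching boundaries gives v_k = k (56 − k). Substituting k = 28: v_28 = 28 · 28 = 784.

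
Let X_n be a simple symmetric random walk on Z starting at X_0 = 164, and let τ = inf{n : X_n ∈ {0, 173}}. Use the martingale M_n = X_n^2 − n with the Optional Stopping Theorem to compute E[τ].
E[τ] = 1476

M_n = X_n^2 − n is a martingale (since E[X_{n+1}^2 | F_n] = X_n^2 + 1). By OST (τ has finite mean in a bounded region), E[M_τ] = E[M_0] = X_0^2 − 0 = 164^2 = 26896. Also E[M_τ] = E[X_τ^2] − E[τ]. The walk exits at 0 or 173, with P(hit 173 first) = 164/173, so E[X_τ^2] = 173^2 · 164/173 + 0 = 28372. Thus E[τ] = E[X_τ^2] − E[M_τ] = 28372 − 26896 = 1476 = 164(173 − 164) = 1476.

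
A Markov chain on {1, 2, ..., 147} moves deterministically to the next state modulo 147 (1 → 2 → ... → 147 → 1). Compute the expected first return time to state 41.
E[T_41 | X_0 = 41] = 147

The chain cycles deterministically, so starting at state 41 it returns in exactly 147 steps. Equivalently, the stationary distribution is uniform π_j = 1/147 for every state j, so by Kac's formula E[T_41] = 1/π_41 = 147.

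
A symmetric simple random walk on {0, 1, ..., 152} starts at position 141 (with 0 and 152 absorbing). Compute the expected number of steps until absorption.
E[τ | X_0 = 141] = 1551

Let v_k = E[τ | X_0 = k]. Boundary: v_0 = v_152 = 0. Recurrence: v_k = 1 + (v_{k-1} + v_{k+1})/2 for 1 ≤ k ≤ 151. The particular solution to v_k − (v_{k-1} + v_{k+1})/2 = 1 is v_k = −k^2. Adding homogeneous solution A + B k and matching boundaries gives v_k = k (152 − k). Substituting k = 141: v_141 = 141 · 11 = 1551.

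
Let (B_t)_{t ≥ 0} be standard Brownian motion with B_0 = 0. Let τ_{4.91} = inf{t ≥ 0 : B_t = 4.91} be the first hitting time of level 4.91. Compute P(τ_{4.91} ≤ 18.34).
P(τ_{4.91} ≤ 18.34) = 2(1 − Φ(4.91/√18.34)) = 2(1 − Φ(1.1465)) ≈ 0.2516

By the reflection principle for standard BM, P(τ_b ≤ t) = 2 · P(B_t ≥ b). Since B_t ~ N(0, t), P(B_t ≥ 4.91) = 1 − Φ(4.91/√t) = 1 − Φ(4.91/√18.34) = 1 − Φ(1.1465) ≈ 0.12579. Doubling: P(τ_{4.91} ≤ 18.34) ≈ 2 · 0.12579 = 0.25158 ≈ 0.2516.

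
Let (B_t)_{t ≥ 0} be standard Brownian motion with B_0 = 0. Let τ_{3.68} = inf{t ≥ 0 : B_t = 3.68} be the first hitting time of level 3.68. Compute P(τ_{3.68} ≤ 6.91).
P(τ_{3.68} ≤ 6.91) = 2(1 − Φ(3.68/√6.91)) = 2(1 − Φ(1.3999)) ≈ 0.1615

By the reflection principle for standard BM, P(τ_b ≤ t) = 2 · P(B_t ≥ b). Since B_t ~ N(0, t), P(B_t ≥ 3.68) = 1 − Φ(3.68/√t) = 1 − Φ(3.68/√6.91) = 1 − Φ(1.3999) ≈ 0.08077. Doubling: P(τ_{3.68} ≤ 6.91) ≈ 2 · 0.08077 = 0.16154 ≈ 0.1615.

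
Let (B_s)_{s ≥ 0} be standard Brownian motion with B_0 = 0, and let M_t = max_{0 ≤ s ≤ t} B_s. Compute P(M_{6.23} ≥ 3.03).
P(M_{6.23} ≥ 3.03) = 2·P(B_{6.23} ≥ 3.03) = 2(1 − Φ(3.03/√6.23)) ≈ 0.2248

By the reflection principle for Brownian motion, P(M_t ≥ a) = 2 · P(B_t ≥ a) for a ≥ 0. Since B_t ~ N(0, t), P(B_t ≥ 3.03) = 1 − Φ(3.03/√t) = 1 − Φ(3.03/√6.23) = 1 − Φ(1.2139). So
  P(M_{6.23} ≥ 3.03) = 2(1 − Φ(1.2139)) ≈ 0.2248.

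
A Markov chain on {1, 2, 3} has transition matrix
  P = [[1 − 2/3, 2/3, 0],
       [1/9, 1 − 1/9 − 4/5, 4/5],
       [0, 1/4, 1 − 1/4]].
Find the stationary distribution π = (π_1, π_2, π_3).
π = (5/131, 30/131, 96/131)

This is a birth-death chain on three states, which satisfies detailed balance: π_1 · P_{12} = π_2 · P_{21} and π_2 · P_{23} = π_3 · P_{32}.
From π_1 · 2/3 = π_2 · 1/9: π_2/π_1 = (2/3)/(1/9) = 6.
From π_2 · 4/5 = π_3 · 1/4: π_3/π_2 = (4/5)/(1/4) = 16/5.
Take π_1 proportional to 1; then unnormalized π = (1, 6, 96/5). Normalize by dividing by the sum 131/5:
  π = (5/131, 30/131, 96/131).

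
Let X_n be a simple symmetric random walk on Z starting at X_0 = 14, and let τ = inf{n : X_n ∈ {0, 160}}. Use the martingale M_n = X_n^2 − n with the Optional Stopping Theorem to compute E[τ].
E[τ] = 2044

M_n = X_n^2 − n is a martingale (since E[X_{n+1}^2 | F_n] = X_n^2 + 1). By OST (τ has finite mean in a bounded region), E[M_τ] = E[M_0] = X_0^2 − 0 = 14^2 = 196. Also E[M_τ] = E[X_τ^2] − E[τ]. The walk exits at 0 or 160, with P(hit 160 first) = 14/160, so E[X_τ^2] = 160^2 · 14/160 + 0 = 2240. Thus E[τ] = E[X_τ^2] − E[M_τ] = 2240 − 196 = 2044 = 14(160 − 14) = 2044.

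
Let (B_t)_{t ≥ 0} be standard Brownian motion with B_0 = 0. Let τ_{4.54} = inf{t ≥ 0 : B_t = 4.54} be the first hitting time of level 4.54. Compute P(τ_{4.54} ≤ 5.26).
P(τ_{4.54} ≤ 5.26) = 2(1 − Φ(4.54/√5.26)) = 2(1 − Φ(1.9795)) ≈ 0.0478

By the reflection principle for standard BM, P(τ_b ≤ t) = 2 · P(B_t ≥ b). Since B_t ~ N(0, t), P(B_t ≥ 4.54) = 1 − Φ(4.54/√t) = 1 − Φ(4.54/√5.26) = 1 − Φ(1.9795) ≈ 0.02388. Doubling: P(τ_{4.54} ≤ 5.26) ≈ 2 · 0.02388 = 0.04776 ≈ 0.0478.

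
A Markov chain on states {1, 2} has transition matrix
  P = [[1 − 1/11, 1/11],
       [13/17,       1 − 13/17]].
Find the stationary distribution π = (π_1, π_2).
π_1 = 143/160, π_2 = 17/160

Solve πP = π with π_1 + π_2 = 1. From πP = π: π_1 · (1 − 1/11) + π_2 · 13/17 = π_1 ⇒ π_2 · 13/17 = π_1 · 1/11 ⇒ π_2/π_1 = (1/11)/(13/17) = 17/143. Together with π_1 + π_2 = 1:
  π_1 = (13/17)/(1/11 + 13/17) = (13/17)/(160/187) = 143/160,
  π_2 = (1/11)/(1/11 + 13/17) = (1/11)/(160/187) = 17/160.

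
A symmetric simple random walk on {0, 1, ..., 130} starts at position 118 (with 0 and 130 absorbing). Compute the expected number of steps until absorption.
E[τ | X_0 = 118] = 1416

Let v_k = E[τ | X_0 = k]. Boundary: v_0 = v_130 = 0. Recurrence: v_k = 1 + (v_{k-1} + v_{k+1})/2 for 1 ≤ k ≤ 129. The particular solution to v_k − (v_{k-1} + v_{k+1})/2 = 1 is v_k = −k^2. Adding homogeneous solution A + B k and matching boundaries gives v_k = k (130 − k). Substituting k = 118: v_118 = 118 · 12 = 1416.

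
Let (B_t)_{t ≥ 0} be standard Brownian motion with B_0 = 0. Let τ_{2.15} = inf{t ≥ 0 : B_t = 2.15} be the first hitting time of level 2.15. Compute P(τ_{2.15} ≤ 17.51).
P(τ_{2.15} ≤ 17.51) = 2(1 − Φ(2.15/√17.51)) = 2(1 − Φ(0.5138)) ≈ 0.6074

By the reflection principle for standard BM, P(τ_b ≤ t) = 2 · P(B_t ≥ b). Since B_t ~ N(0, t), P(B_t ≥ 2.15) = 1 − Φ(2.15/√t) = 1 − Φ(2.15/√17.51) = 1 − Φ(0.5138) ≈ 0.30370. Doubling: P(τ_{2.15} ≤ 17.51) ≈ 2 · 0.30370 = 0.60740 ≈ 0.6074.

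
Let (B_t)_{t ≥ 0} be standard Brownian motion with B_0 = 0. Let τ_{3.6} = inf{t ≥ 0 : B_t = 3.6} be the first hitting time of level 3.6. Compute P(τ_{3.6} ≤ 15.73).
P(τ_{3.6} ≤ 15.73) = 2(1 − Φ(3.6/√15.73)) = 2(1 − Φ(0.9077)) ≈ 0.3640

By the reflection principle for standard BM, P(τ_b ≤ t) = 2 · P(B_t ≥ b). Since B_t ~ N(0, t), P(B_t ≥ 3.6) = 1 − Φ(3.6/√t) = 1 − Φ(3.6/√15.73) = 1 − Φ(0.9077) ≈ 0.18202. Doubling: P(τ_{3.6} ≤ 15.73) ≈ 2 · 0.18202 = 0.36404 ≈ 0.3640.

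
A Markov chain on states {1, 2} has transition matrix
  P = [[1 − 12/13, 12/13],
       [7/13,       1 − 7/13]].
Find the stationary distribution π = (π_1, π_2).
π_1 = 7/19, π_2 = 12/19

Solve πP = π with π_1 + π_2 = 1. From πP = π: π_1 · (1 − 12/13) + π_2 · 7/13 = π_1 ⇒ π_2 · 7/13 = π_1 · 12/13 ⇒ π_2/π_1 = (12/13)/(7/13) = 12/7. Together with π_1 + π_2 = 1:
  π_1 = (7/13)/(12/13 + 7/13) = (7/13)/(19/13) = 7/19,
  π_2 = (12/13)/(12/13 + 7/13) = (12/13)/(19/13) = 12/19.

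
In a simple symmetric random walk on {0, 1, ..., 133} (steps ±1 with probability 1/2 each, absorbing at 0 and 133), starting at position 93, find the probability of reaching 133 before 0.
P(hit 133 before 0) = 93/133

Let u_k = P(hit 133 before 0 | start at k). Then u_0 = 0, u_133 = 1, and u_k = u_{k-1}/2 + u_{k+1}/2 for 1 ≤ k ≤ 132. This harmonic recurrence is solved by u_k = k/133, giving u_93 = 93/133.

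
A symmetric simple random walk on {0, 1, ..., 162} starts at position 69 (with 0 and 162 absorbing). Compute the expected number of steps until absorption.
E[τ | X_0 = 69] = 6417

Let v_k = E[τ | X_0 = k]. Boundary: v_0 = v_162 = 0. Recurrence: v_k = 1 + (v_{k-1} + v_{k+1})/2 for 1 ≤ k ≤ 161. The particular solution to v_k − (v_{k-1} + v_{k+1})/2 = 1 is v_k = −k^2. Adding homogeneous solution A + B k and matching boundaries gives v_k = k (162 − k). Substituting k = 69: v_69 = 69 · 93 = 6417.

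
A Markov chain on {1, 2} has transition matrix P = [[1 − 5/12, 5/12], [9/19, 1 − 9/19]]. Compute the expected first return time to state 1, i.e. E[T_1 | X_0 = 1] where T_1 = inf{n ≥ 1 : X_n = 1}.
E[T_1 | X_0 = 1] = 1/π_1 = 203/108

For an irreducible recurrent Markov chain with stationary distribution π, E[T_i | X_0 = i] = 1/π_i (Kac's formula). Here π_1 = (9/19)/(5/12 + 9/19) = (9/19)/(203/228) = 108/203, so E[T_1 | X_0 = 1] = 1/π_1 = (5/12 + 9/19)/(9/19) = (203/228)/(9/19) = 203/108.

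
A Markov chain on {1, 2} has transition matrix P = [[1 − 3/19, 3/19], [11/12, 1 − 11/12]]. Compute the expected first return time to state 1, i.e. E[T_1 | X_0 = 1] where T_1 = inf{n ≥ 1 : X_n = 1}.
E[T_1 | X_0 = 1] = 1/π_1 = 245/209

For an irreducible recurrent Markov chain with stationary distribution π, E[T_i | X_0 = i] = 1/π_i (Kac's formula). Here π_1 = (11/12)/(3/19 + 11/12) = (11/12)/(245/228) = 209/245, so E[T_1 | X_0 = 1] = 1/π_1 = (3/19 + 11/12)/(11/12) = (245/228)/(11/12) = 245/209.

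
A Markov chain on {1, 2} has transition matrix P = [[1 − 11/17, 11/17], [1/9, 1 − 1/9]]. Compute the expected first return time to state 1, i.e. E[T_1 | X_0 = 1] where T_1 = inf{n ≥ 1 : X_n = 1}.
E[T_1 | X_0 = 1] = 1/π_1 = 116/17

For an irreducible recurrent Markov chain with stationary distribution π, E[T_i | X_0 = i] = 1/π_i (Kac's formula). Here π_1 = (1/9)/(11/17 + 1/9) = (1/9)/(116/153) = 17/116, so E[T_1 | X_0 = 1] = 1/π_1 = (11/17 + 1/9)/(1/9) = (116/153)/(1/9) = 116/17.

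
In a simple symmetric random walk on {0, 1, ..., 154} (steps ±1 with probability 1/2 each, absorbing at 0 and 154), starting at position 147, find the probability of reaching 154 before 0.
P(hit 154 before 0) = 147/154 = 21/22

Let u_k = P(hit 154 before 0 | start at k). Then u_0 = 0, u_154 = 1, and u_k = u_{k-1}/2 + u_{k+1}/2 for 1 ≤ k ≤ 153. This harmonic recurrence is solved by u_k = k/154, giving u_147 = 147/154 = 21/22.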